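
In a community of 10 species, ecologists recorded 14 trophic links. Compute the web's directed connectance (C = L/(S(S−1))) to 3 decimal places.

The web has S = 10 species and L = 14 feeding links.
C = L / (S(S−1)) = 14 / 90 = 0.1556 ≈ 0.156.

C = 0.156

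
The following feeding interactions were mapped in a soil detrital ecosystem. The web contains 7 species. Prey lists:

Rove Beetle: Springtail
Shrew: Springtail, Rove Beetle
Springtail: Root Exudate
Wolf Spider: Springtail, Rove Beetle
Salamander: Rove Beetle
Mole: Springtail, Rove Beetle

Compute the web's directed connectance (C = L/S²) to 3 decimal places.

C = 0.184

The web has S = 7 species and L = 9 feeding links.
C = L / S² = 9 / 49 = 0.1837 ≈ 0.184.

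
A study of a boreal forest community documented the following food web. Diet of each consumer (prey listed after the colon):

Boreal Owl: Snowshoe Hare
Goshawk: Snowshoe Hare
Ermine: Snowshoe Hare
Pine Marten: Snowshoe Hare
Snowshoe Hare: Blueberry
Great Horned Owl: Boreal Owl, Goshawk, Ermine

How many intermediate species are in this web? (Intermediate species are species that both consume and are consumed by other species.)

4

Intermediate species (has both prey and predators): Snowshoe Hare, Boreal Owl, Goshawk, Ermine.
Count: 4.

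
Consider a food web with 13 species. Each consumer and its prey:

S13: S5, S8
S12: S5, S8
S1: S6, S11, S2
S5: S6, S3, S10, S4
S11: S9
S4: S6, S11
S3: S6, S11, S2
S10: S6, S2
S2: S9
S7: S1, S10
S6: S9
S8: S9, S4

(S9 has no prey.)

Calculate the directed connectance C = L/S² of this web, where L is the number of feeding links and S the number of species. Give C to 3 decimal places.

C = 0.148

The web has S = 13 species and L = 25 feeding links.
C = L / S² = 25 / 169 = 0.1479 ≈ 0.148.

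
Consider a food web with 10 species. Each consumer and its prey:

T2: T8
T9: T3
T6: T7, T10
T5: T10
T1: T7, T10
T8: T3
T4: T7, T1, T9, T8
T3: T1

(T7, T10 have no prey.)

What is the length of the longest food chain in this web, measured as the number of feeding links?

4 links

One longest chain: T7 → T1 → T3 → T8 → T2.
It has 5 species and 4 links.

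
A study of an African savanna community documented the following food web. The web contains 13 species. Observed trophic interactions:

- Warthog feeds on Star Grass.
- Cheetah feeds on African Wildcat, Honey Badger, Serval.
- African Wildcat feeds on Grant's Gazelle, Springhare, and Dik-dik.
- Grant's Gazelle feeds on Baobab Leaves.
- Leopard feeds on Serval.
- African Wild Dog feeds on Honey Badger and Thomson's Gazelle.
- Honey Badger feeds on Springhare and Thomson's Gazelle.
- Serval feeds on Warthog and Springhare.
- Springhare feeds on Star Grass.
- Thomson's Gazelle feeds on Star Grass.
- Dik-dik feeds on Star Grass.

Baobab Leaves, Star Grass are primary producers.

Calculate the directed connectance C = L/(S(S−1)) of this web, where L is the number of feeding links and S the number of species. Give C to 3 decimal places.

C = 0.115

The web has S = 13 species and L = 18 feeding links.
C = L / (S(S−1)) = 18 / 156 = 0.1154 ≈ 0.115.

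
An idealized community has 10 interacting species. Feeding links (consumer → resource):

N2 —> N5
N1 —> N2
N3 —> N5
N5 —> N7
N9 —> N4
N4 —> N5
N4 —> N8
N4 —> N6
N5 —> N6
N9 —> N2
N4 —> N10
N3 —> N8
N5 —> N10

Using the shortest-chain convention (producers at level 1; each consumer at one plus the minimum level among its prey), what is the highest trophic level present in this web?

4

Producers (level 1): N6, N10, N7, N8.
Following each consumer down to its lowest-level prey: N6 → N5 → N2 → N1 (levels 1 through 4).
All prey of N1 (N2 3) are at level 3 or above, so N1 is at level 1 + 3 = 4.
Every consumer has at least one prey at level 3 or below, so none exceeds level 4.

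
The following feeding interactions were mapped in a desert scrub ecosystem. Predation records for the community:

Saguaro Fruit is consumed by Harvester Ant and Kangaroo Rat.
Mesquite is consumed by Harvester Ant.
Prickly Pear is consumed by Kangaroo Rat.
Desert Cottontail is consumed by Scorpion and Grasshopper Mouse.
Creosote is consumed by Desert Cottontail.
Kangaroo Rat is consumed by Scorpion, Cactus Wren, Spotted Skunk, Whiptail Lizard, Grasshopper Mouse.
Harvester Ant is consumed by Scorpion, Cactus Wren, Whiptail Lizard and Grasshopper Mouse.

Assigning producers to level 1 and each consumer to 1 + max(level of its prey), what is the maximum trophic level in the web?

3

Producers (level 1): Creosote, Mesquite, Saguaro Fruit, Prickly Pear.
Saguaro Fruit → Kangaroo Rat → Cactus Wren gives Cactus Wren level 3.
No species has a prey at level 3, so no species reaches level 4.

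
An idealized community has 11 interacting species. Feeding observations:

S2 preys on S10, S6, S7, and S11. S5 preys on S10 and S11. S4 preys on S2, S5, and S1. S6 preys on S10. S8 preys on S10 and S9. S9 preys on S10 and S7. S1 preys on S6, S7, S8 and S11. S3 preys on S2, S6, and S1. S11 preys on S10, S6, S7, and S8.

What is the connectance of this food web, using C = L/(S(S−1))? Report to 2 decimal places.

The web has S = 11 species and L = 25 feeding links.
C = L / (S(S−1)) = 25 / 110 = 0.2273 ≈ 0.23.

C = 0.23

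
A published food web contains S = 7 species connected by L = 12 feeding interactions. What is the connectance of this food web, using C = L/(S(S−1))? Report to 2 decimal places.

The web has S = 7 species and L = 12 feeding links.
C = L / (S(S−1)) = 12 / 42 = 0.2857 ≈ 0.29.

C = 0.29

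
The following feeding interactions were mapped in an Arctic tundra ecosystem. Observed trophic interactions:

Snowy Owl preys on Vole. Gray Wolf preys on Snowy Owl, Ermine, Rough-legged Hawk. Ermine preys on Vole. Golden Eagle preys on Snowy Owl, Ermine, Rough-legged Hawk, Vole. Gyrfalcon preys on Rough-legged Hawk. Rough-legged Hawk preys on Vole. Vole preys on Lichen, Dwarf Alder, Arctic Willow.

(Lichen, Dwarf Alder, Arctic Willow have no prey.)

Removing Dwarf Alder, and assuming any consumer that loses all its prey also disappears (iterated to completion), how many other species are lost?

Remove Dwarf Alder.
Every predator of it retains at least one other prey: Vole still has Lichen, Arctic Willow.
No consumer loses all prey, so no secondary extinctions occur.

0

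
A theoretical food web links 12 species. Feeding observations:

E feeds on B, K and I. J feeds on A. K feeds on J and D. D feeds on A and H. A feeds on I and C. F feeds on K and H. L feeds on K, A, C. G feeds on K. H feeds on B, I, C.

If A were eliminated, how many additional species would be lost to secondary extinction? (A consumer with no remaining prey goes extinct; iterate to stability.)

Remove A.
Round 1: J (all prey gone) → extinct.
No further losses. Total secondary extinctions: 1.

1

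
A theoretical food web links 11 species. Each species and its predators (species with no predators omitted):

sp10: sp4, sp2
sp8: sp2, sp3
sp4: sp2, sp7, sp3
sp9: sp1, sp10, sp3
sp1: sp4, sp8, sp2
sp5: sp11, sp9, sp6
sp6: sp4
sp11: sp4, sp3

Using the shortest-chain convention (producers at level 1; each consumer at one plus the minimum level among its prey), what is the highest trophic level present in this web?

Producers (level 1): sp5.
Following each consumer down to its lowest-level prey: sp5 → sp9 → sp1 → sp8 (levels 1 through 4).
All prey of sp8 (sp1 3) are at level 3 or above, so sp8 is at level 1 + 3 = 4.
Every consumer has at least one prey at level 3 or below, so none exceeds level 4.

4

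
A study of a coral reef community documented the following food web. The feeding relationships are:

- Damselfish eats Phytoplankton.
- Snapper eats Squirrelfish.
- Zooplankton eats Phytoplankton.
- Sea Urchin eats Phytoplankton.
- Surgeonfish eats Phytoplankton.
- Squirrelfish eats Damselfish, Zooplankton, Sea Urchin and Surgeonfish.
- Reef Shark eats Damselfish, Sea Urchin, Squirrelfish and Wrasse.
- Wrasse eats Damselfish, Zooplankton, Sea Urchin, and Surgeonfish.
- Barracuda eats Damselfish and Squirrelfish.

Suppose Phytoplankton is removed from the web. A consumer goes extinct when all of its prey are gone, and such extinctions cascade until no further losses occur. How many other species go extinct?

9

Remove Phytoplankton.
Round 1: Sea Urchin (all prey gone), Surgeonfish (all prey gone), Zooplankton (all prey gone), Damselfish (all prey gone) → extinct.
Round 2: Squirrelfish (all prey gone), Wrasse (all prey gone) → extinct.
Round 3: Snapper (all prey gone), Reef Shark (all prey gone), Barracuda (all prey gone) → extinct.
No further losses. Total secondary extinctions: 9.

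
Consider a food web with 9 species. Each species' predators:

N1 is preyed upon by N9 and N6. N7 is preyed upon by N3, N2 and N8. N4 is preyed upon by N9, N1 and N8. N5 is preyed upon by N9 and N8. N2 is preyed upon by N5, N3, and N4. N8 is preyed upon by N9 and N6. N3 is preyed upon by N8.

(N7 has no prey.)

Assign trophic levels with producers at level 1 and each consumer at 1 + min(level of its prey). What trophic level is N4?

N7 is a producer → level 1.
N2 eats N7 → level 2.
N4 eats N2 → level 3.
No prey of N4 is below level 2, so 3 is the minimum.

Trophic level 3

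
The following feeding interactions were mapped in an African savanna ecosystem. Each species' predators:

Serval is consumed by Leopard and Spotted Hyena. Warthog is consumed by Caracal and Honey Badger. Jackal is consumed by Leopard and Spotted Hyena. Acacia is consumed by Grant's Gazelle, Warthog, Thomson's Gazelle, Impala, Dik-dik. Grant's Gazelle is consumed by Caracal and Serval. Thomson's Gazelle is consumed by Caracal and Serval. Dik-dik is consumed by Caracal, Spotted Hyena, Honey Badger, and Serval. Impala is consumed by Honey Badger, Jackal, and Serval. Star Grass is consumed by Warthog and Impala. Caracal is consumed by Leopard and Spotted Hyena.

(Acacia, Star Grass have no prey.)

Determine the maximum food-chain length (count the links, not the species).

3 links

One longest chain: Acacia → Thomson's Gazelle → Caracal → Spotted Hyena.
It has 4 species and 3 links.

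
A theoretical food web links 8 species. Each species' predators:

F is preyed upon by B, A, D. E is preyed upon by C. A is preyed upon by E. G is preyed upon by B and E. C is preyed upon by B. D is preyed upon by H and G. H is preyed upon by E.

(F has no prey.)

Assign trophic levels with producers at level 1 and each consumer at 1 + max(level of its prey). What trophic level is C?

F is a producer → level 1.
D eats F → level 2.
G eats D → level 3.
E eats G (level 3); other prey at levels: A 2, H 3 → level 4.
C eats E → level 5.

Trophic level 5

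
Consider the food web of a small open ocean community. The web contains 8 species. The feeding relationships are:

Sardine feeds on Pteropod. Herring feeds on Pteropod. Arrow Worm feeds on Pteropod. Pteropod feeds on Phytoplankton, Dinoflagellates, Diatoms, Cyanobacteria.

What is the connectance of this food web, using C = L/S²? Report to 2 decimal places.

C = 0.11

The web has S = 8 species and L = 7 feeding links.
C = L / S² = 7 / 64 = 0.1094 ≈ 0.11.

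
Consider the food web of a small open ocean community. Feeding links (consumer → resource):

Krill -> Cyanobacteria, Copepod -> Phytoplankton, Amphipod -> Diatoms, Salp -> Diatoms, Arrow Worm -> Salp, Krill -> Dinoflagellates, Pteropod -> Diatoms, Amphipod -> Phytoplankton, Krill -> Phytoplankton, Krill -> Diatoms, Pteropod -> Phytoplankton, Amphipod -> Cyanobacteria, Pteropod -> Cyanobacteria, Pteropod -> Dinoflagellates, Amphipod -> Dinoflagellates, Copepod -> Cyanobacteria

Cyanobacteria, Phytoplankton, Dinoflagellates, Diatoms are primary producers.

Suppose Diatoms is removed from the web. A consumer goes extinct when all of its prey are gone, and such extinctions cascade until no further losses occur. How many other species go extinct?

2

Remove Diatoms.
Round 1: Salp (all prey gone) → extinct.
Round 2: Arrow Worm (all prey gone) → extinct.
No further losses. Total secondary extinctions: 2.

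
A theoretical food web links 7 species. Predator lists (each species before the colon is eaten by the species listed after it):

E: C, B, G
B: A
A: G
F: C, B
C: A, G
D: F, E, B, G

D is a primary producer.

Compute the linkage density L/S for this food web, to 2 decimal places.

There are L = 13 links among S = 7 species.
L/S = 13/7 = 1.8571 ≈ 1.86.

L/S = 1.86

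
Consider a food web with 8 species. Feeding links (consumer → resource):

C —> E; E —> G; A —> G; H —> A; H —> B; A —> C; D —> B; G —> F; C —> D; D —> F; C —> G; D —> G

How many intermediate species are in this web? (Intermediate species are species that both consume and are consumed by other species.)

5

Intermediate species (has both prey and predators): G, E, D, C, A.
Count: 5.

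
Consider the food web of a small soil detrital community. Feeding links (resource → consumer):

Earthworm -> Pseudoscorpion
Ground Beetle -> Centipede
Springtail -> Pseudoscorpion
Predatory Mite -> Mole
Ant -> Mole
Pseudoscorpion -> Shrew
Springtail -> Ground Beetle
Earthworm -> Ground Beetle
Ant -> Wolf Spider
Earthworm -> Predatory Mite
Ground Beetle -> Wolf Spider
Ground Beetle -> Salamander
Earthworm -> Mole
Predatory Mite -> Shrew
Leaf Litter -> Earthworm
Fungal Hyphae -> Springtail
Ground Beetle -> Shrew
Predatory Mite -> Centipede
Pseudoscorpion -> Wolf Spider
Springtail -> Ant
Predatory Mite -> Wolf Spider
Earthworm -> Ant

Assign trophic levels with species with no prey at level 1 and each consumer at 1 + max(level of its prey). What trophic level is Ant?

Leaf Litter has no prey (basal) → level 1.
Earthworm eats Leaf Litter → level 2.
Ant eats Earthworm (level 2); other prey at levels: Springtail 2 → level 3.

Trophic level 3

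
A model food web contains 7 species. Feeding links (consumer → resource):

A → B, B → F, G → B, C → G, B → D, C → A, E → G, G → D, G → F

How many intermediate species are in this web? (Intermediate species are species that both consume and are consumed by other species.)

3

Intermediate species (has both prey and predators): B, G, A.
Count: 3.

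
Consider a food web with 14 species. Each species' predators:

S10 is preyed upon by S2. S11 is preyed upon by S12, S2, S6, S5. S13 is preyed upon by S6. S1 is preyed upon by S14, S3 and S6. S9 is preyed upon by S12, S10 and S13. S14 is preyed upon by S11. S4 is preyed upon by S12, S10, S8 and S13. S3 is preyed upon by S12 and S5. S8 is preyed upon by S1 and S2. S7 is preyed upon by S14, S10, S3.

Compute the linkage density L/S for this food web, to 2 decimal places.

L/S = 1.71

There are L = 24 links among S = 14 species.
L/S = 24/14 = 1.7143 ≈ 1.71.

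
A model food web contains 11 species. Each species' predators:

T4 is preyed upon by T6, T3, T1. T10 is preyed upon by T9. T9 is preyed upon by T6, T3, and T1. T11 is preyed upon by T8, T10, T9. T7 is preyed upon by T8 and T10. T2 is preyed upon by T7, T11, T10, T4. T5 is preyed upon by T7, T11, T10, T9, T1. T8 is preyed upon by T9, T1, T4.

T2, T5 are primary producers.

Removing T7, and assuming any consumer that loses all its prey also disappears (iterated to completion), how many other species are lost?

0

Remove T7.
Every predator of it retains at least one other prey: T8 still has T11; T10 still has T2, T5, T11.
No consumer loses all prey, so no secondary extinctions occur.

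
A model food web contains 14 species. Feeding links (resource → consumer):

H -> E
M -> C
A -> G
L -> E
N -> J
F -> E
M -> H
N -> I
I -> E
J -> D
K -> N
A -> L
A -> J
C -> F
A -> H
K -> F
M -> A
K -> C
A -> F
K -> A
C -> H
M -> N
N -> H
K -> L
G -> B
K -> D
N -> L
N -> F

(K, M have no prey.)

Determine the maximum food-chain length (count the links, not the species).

One longest chain: K → A → G → B.
It has 4 species and 3 links.

3 links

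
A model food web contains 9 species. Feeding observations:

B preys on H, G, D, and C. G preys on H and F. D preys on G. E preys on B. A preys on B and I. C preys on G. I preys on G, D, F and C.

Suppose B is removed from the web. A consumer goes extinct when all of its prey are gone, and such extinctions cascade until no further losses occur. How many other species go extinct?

Remove B.
Round 1: E (all prey gone) → extinct.
No further losses. Total secondary extinctions: 1.

1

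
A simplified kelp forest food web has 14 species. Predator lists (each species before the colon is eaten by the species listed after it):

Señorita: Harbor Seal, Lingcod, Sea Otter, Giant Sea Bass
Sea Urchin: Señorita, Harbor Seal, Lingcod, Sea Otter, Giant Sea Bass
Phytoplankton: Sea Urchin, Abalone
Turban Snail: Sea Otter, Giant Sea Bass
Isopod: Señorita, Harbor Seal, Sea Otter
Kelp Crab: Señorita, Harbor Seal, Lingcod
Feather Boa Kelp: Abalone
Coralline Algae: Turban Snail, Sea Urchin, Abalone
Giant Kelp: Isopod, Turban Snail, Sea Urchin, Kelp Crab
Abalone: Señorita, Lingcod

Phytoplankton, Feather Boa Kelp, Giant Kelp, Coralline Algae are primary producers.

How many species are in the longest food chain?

4 species

One longest chain: Phytoplankton → Abalone → Señorita → Harbor Seal.
It has 4 species and 3 links.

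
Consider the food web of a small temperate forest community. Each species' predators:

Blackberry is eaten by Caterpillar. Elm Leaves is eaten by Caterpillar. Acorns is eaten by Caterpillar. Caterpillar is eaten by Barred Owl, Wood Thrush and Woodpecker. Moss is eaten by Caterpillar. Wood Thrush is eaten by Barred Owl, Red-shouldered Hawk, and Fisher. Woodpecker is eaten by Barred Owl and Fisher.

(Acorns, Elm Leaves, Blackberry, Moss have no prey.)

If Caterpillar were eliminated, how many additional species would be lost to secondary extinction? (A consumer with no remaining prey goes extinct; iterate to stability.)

Remove Caterpillar.
Round 1: Woodpecker (all prey gone), Wood Thrush (all prey gone) → extinct.
Round 2: Barred Owl (all prey gone), Fisher (all prey gone), Red-shouldered Hawk (all prey gone) → extinct.
No further losses. Total secondary extinctions: 5.

5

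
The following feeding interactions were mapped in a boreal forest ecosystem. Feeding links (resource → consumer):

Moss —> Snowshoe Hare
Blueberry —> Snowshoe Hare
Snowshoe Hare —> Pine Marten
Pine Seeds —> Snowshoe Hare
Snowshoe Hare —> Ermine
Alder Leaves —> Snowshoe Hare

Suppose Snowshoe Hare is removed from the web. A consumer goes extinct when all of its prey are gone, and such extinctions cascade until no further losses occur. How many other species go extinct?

2

Remove Snowshoe Hare.
Round 1: Pine Marten (all prey gone), Ermine (all prey gone) → extinct.
No further losses. Total secondary extinctions: 2.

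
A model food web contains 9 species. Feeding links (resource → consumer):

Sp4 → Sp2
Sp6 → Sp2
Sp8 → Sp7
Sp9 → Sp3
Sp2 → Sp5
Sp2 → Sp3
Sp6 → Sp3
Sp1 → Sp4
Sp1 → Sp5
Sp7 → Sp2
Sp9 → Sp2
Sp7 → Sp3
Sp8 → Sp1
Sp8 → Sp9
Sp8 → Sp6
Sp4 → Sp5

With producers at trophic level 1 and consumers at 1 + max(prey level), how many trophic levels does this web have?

5

Producers (level 1): Sp8.
Sp8 → Sp1 → Sp4 → Sp2 → Sp3 gives Sp3 level 5.
No species has a prey at level 5, so no species reaches level 6.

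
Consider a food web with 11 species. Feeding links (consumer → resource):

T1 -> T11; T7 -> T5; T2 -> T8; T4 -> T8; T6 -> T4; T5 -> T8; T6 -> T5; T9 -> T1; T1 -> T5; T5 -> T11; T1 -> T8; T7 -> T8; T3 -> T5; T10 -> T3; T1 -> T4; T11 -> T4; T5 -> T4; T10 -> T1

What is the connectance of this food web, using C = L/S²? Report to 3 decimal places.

C = 0.149

The web has S = 11 species and L = 18 feeding links.
C = L / S² = 18 / 121 = 0.1488 ≈ 0.149.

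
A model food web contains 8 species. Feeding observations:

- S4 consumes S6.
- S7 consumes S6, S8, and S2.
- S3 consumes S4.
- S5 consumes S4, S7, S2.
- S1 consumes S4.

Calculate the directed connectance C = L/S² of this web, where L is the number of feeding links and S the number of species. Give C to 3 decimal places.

The web has S = 8 species and L = 9 feeding links.
C = L / S² = 9 / 64 = 0.1406 ≈ 0.141.

C = 0.141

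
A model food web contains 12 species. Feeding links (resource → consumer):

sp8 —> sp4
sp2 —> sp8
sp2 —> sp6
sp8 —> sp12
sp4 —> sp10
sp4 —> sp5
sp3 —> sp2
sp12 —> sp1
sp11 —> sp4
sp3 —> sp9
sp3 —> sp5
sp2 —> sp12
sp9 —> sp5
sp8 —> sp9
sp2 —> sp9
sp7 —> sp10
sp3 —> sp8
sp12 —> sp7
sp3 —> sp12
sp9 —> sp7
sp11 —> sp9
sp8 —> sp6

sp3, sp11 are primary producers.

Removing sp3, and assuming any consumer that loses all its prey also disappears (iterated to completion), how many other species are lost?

Remove sp3.
Round 1: sp2 (all prey gone) → extinct.
Round 2: sp8 (all prey gone) → extinct.
Round 3: sp12 (all prey gone), sp6 (all prey gone) → extinct.
Round 4: sp1 (all prey gone) → extinct.
No further losses. Total secondary extinctions: 5.

5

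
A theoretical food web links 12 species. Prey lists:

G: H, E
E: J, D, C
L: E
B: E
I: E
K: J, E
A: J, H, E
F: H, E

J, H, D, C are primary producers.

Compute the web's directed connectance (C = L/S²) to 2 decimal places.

The web has S = 12 species and L = 15 feeding links.
C = L / S² = 15 / 144 = 0.1042 ≈ 0.10.

C = 0.10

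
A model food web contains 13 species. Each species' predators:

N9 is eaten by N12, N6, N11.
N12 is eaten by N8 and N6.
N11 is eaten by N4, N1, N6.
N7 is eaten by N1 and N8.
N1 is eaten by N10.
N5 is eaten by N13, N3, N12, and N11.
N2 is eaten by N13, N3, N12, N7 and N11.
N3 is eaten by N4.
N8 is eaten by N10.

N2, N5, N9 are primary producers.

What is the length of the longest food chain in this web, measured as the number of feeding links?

3 links

One longest chain: N2 → N7 → N8 → N10.
It has 4 species and 3 links.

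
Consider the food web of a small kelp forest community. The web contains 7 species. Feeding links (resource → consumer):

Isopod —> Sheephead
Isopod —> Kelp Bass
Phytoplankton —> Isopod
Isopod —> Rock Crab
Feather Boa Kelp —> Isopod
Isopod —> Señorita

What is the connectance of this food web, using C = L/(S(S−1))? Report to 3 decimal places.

The web has S = 7 species and L = 6 feeding links.
C = L / (S(S−1)) = 6 / 42 = 0.1429 ≈ 0.143.

C = 0.143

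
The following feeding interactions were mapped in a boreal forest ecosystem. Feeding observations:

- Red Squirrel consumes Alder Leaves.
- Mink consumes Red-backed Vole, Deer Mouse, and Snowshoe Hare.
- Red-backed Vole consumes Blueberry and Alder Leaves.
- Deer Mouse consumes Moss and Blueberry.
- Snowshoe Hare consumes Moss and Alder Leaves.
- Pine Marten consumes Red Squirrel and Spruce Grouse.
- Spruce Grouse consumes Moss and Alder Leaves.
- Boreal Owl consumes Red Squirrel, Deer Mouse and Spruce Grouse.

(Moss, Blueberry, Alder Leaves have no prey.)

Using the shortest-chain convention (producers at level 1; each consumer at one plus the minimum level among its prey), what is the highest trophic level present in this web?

Producers (level 1): Moss, Blueberry, Alder Leaves.
Following each consumer down to its lowest-level prey: Alder Leaves → Red Squirrel → Pine Marten (levels 1 through 3).
All prey of Pine Marten (Red Squirrel 2, Spruce Grouse 2) are at level 2 or above, so Pine Marten is at level 1 + 2 = 3.
Every consumer has at least one prey at level 2 or below, so none exceeds level 3.

3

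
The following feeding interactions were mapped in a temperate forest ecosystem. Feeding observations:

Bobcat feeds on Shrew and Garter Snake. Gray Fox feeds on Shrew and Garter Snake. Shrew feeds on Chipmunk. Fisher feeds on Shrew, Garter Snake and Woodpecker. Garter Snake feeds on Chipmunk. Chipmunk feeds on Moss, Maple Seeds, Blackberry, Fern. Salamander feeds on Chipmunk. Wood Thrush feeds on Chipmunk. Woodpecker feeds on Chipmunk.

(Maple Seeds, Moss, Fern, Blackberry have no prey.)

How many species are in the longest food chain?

4 species

One longest chain: Maple Seeds → Chipmunk → Shrew → Bobcat.
It has 4 species and 3 links.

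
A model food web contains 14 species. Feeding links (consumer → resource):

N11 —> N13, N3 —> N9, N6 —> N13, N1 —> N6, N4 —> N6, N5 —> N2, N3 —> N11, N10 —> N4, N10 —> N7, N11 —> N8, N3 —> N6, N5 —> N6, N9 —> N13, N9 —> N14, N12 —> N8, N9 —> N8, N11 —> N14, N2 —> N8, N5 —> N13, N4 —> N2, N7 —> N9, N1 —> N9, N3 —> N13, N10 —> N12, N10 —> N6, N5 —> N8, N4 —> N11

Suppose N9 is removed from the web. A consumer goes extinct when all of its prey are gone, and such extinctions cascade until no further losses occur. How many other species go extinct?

1

Remove N9.
Round 1: N7 (all prey gone) → extinct.
No further losses. Total secondary extinctions: 1.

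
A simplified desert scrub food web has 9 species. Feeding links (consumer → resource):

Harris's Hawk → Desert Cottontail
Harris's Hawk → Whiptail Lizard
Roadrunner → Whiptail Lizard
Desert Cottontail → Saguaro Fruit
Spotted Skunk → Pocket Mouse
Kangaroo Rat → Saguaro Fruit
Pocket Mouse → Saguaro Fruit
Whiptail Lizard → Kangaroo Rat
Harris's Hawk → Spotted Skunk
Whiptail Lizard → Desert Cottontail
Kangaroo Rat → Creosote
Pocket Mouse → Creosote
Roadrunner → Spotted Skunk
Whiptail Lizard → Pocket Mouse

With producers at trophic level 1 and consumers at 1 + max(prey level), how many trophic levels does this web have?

4

Producers (level 1): Saguaro Fruit, Creosote.
Saguaro Fruit → Pocket Mouse → Spotted Skunk → Roadrunner gives Roadrunner level 4.
No species has a prey at level 4, so no species reaches level 5.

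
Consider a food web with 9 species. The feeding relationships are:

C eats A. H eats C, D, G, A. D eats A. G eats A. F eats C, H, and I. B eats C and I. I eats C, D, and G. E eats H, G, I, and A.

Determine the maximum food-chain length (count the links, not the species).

3 links

One longest chain: A → C → I → B.
It has 4 species and 3 links.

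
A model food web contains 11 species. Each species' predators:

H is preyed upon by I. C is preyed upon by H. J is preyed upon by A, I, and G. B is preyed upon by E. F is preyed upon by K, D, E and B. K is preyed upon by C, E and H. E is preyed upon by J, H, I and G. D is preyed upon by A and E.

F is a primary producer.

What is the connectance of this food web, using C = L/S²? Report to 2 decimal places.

The web has S = 11 species and L = 19 feeding links.
C = L / S² = 19 / 121 = 0.1570 ≈ 0.16.

C = 0.16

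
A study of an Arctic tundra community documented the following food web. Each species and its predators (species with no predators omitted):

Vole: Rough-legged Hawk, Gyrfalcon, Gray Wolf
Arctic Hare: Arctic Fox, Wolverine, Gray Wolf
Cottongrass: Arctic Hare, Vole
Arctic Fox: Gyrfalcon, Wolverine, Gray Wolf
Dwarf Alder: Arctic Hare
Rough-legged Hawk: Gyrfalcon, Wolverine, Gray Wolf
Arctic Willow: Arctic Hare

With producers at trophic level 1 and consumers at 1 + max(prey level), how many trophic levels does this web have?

4

Producers (level 1): Cottongrass, Arctic Willow, Dwarf Alder.
Cottongrass → Vole → Rough-legged Hawk → Gyrfalcon gives Gyrfalcon level 4.
No species has a prey at level 4, so no species reaches level 5.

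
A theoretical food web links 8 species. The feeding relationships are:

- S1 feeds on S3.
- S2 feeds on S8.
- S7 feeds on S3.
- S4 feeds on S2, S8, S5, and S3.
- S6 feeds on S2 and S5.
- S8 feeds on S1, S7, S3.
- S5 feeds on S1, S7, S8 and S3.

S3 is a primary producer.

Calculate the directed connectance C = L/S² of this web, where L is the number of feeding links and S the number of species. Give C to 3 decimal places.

The web has S = 8 species and L = 16 feeding links.
C = L / S² = 16 / 64 = 0.2500 ≈ 0.250.

C = 0.250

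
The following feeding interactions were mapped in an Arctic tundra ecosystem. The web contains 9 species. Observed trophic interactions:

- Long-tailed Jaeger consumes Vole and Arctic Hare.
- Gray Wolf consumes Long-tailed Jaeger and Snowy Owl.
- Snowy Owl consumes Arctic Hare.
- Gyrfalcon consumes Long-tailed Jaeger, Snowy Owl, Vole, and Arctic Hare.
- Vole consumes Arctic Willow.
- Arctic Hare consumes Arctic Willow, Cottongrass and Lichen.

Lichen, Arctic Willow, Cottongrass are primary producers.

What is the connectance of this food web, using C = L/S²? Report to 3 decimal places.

C = 0.160

The web has S = 9 species and L = 13 feeding links.
C = L / S² = 13 / 81 = 0.1605 ≈ 0.160.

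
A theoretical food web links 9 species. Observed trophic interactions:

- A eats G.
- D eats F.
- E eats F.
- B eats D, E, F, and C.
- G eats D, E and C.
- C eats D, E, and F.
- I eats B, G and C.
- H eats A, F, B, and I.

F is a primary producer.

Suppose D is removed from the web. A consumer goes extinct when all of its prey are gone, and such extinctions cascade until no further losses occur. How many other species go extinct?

0

Remove D.
Every predator of it retains at least one other prey: C still has F, E; G still has E, C; B still has F, E, C.
No consumer loses all prey, so no secondary extinctions occur.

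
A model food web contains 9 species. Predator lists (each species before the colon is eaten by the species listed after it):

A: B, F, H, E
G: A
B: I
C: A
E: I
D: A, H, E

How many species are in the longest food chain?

One longest chain: G → A → B → I.
It has 4 species and 3 links.

4 species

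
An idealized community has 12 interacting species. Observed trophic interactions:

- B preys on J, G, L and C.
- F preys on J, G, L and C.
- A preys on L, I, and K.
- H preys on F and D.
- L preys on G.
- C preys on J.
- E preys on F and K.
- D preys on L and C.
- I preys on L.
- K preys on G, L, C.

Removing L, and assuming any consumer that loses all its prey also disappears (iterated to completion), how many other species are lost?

1

Remove L.
Round 1: I (all prey gone) → extinct.
No further losses. Total secondary extinctions: 1.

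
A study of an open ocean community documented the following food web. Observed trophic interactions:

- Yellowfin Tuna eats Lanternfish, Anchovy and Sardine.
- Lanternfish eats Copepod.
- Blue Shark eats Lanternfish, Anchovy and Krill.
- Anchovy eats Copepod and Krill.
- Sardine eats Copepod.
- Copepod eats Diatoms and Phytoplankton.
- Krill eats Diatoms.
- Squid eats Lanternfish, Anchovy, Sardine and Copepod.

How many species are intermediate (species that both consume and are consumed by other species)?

5

Intermediate species (has both prey and predators): Copepod, Krill, Lanternfish, Anchovy, Sardine.
Count: 5.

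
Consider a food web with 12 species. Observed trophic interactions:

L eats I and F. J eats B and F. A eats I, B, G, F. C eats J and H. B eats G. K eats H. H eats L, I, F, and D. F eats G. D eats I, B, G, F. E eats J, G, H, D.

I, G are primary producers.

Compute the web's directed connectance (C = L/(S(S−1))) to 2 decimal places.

The web has S = 12 species and L = 25 feeding links.
C = L / (S(S−1)) = 25 / 132 = 0.1894 ≈ 0.19.

C = 0.19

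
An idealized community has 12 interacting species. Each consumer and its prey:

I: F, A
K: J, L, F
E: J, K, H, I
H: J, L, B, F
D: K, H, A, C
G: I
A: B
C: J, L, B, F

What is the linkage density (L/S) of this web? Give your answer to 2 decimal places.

L/S = 1.92

There are L = 23 links among S = 12 species.
L/S = 23/12 = 1.9167 ≈ 1.92.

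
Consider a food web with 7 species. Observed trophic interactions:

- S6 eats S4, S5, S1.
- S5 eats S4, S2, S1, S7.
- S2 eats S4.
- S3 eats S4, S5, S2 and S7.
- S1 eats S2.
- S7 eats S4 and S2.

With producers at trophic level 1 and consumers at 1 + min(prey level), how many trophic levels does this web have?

3

Producers (level 1): S4.
Following each consumer down to its lowest-level prey: S4 → S2 → S1 (levels 1 through 3).
All prey of S1 (S2 2) are at level 2 or above, so S1 is at level 1 + 2 = 3.
Every consumer has at least one prey at level 2 or below, so none exceeds level 3.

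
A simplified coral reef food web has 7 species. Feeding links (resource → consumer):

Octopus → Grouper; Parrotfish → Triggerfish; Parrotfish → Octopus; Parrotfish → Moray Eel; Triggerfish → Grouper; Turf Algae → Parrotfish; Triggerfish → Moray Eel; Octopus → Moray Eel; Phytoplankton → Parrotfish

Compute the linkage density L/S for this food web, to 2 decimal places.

L/S = 1.29

There are L = 9 links among S = 7 species.
L/S = 9/7 = 1.2857 ≈ 1.29.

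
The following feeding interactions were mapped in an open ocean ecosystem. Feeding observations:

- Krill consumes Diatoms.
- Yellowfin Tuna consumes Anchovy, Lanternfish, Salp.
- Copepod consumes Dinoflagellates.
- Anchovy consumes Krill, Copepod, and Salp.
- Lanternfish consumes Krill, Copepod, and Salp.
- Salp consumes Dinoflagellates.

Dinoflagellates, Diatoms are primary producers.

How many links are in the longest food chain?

3 links

One longest chain: Dinoflagellates → Salp → Anchovy → Yellowfin Tuna.
It has 4 species and 3 links.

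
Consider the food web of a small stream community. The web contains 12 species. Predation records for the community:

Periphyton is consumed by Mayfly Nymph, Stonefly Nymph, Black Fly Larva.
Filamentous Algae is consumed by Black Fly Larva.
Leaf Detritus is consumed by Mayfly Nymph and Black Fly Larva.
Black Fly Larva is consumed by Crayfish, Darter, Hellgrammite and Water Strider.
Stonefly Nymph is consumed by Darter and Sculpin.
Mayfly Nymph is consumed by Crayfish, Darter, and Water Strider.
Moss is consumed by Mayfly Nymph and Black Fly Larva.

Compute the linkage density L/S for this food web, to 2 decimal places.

L/S = 1.42

There are L = 17 links among S = 12 species.
L/S = 17/12 = 1.4167 ≈ 1.42.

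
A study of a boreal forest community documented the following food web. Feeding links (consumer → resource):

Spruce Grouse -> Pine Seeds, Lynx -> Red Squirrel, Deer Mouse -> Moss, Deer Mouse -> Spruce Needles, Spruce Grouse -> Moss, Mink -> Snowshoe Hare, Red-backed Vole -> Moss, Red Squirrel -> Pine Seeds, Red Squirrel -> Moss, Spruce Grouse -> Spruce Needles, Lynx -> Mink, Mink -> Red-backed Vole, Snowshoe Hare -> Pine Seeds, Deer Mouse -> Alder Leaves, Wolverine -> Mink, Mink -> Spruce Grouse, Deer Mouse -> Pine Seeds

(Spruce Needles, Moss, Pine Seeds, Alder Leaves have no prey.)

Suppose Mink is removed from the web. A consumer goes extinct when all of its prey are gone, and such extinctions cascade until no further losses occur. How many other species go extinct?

1

Remove Mink.
Round 1: Wolverine (all prey gone) → extinct.
No further losses. Total secondary extinctions: 1.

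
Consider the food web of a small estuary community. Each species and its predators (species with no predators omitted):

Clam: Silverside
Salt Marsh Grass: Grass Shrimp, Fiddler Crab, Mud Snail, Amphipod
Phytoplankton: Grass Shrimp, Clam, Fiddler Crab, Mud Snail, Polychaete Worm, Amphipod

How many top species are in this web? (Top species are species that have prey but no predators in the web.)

6

Top species (has prey, but nothing eats it): Grass Shrimp, Fiddler Crab, Mud Snail, Polychaete Worm, Amphipod, Silverside.
Count: 6.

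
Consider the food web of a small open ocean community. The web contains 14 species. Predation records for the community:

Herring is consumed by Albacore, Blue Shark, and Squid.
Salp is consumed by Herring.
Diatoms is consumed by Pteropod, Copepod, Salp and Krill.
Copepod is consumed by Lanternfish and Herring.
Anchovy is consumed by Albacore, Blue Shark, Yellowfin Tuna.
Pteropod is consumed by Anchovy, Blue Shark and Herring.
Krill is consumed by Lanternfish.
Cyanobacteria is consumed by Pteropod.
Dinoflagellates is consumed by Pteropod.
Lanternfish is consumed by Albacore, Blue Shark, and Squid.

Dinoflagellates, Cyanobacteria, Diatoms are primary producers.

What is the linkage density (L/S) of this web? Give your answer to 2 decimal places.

There are L = 22 links among S = 14 species.
L/S = 22/14 = 1.5714 ≈ 1.57.

L/S = 1.57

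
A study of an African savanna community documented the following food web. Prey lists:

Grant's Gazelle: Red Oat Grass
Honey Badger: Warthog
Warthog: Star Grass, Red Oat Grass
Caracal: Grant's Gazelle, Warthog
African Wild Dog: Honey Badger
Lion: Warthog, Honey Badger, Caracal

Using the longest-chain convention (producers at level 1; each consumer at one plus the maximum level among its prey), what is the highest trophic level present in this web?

Producers (level 1): Star Grass, Red Oat Grass.
Star Grass → Warthog → Honey Badger → Lion gives Lion level 4.
No species has a prey at level 4, so no species reaches level 5.

4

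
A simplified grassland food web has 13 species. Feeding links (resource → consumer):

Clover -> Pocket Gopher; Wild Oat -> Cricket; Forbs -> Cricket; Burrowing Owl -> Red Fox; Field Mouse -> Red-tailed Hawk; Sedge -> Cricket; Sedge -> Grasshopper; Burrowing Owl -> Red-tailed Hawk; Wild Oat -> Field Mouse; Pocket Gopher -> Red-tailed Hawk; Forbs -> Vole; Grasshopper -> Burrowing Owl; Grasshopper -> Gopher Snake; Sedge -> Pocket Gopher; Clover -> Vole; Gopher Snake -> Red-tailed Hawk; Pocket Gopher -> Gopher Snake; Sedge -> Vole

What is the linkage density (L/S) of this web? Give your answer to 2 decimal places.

There are L = 18 links among S = 13 species.
L/S = 18/13 = 1.3846 ≈ 1.38.

L/S = 1.38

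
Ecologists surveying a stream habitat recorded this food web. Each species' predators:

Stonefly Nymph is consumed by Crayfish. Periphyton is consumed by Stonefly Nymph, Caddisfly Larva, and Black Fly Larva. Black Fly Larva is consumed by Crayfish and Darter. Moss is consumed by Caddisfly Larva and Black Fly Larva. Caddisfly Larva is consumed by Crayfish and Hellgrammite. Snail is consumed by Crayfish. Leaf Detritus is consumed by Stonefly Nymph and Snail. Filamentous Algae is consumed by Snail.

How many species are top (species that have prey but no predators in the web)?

3

Top species (has prey, but nothing eats it): Hellgrammite, Darter, Crayfish.
Count: 3.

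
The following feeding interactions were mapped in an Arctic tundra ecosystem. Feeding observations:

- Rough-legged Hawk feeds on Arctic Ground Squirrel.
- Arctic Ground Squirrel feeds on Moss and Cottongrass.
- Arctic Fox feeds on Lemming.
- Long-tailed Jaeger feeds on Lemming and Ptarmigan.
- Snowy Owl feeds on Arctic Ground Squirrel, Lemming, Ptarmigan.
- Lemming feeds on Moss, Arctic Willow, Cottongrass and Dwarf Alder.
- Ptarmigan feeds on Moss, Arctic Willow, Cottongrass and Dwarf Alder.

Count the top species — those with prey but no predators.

Top species (has prey, but nothing eats it): Rough-legged Hawk, Snowy Owl, Long-tailed Jaeger, Arctic Fox.
Count: 4.

4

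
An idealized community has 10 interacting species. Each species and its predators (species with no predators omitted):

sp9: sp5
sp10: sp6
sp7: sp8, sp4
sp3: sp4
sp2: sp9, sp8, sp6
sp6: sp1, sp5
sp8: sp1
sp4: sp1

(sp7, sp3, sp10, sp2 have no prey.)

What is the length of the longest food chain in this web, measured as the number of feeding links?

2 links

One longest chain: sp7 → sp8 → sp1.
It has 3 species and 2 links.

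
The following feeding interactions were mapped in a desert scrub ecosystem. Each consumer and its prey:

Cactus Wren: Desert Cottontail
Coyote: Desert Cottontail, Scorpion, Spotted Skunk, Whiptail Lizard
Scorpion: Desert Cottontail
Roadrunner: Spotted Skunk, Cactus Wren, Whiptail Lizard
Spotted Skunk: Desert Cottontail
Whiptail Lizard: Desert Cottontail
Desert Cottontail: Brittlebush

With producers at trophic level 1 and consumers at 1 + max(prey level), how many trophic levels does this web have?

Producers (level 1): Brittlebush.
Brittlebush → Desert Cottontail → Spotted Skunk → Roadrunner gives Roadrunner level 4.
No species has a prey at level 4, so no species reaches level 5.

4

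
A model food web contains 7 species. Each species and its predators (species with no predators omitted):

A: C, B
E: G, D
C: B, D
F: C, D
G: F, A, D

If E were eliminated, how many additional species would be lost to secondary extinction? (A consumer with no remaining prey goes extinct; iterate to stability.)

6

Remove E.
Round 1: G (all prey gone) → extinct.
Round 2: F (all prey gone), A (all prey gone) → extinct.
Round 3: C (all prey gone) → extinct.
Round 4: B (all prey gone), D (all prey gone) → extinct.
No further losses. Total secondary extinctions: 6.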